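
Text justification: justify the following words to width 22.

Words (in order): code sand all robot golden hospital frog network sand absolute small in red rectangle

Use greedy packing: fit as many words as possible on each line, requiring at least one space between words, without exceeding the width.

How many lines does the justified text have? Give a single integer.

Answer: 4

Derivation:
Line 1: ['code', 'sand', 'all', 'robot'] (min_width=19, slack=3)
Line 2: ['golden', 'hospital', 'frog'] (min_width=20, slack=2)
Line 3: ['network', 'sand', 'absolute'] (min_width=21, slack=1)
Line 4: ['small', 'in', 'red', 'rectangle'] (min_width=22, slack=0)
Total lines: 4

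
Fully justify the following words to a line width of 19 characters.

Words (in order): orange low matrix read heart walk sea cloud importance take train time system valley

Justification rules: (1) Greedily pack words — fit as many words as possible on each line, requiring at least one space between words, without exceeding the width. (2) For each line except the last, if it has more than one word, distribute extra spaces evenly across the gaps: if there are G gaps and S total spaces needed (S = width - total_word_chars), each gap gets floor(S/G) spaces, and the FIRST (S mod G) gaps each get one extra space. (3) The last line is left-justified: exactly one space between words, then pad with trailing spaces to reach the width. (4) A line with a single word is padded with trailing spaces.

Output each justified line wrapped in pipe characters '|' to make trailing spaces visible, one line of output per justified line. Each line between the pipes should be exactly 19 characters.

Line 1: ['orange', 'low', 'matrix'] (min_width=17, slack=2)
Line 2: ['read', 'heart', 'walk', 'sea'] (min_width=19, slack=0)
Line 3: ['cloud', 'importance'] (min_width=16, slack=3)
Line 4: ['take', 'train', 'time'] (min_width=15, slack=4)
Line 5: ['system', 'valley'] (min_width=13, slack=6)

Answer: |orange  low  matrix|
|read heart walk sea|
|cloud    importance|
|take   train   time|
|system valley      |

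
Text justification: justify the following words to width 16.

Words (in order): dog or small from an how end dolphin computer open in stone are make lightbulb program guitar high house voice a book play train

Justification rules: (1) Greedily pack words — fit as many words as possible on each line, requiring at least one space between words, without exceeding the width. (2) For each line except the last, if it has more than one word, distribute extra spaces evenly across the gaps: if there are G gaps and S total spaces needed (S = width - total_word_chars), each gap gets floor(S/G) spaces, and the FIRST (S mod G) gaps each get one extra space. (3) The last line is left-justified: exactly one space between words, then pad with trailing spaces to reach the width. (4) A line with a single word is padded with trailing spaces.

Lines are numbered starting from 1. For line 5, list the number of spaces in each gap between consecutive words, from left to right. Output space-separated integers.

Answer: 9

Derivation:
Line 1: ['dog', 'or', 'small'] (min_width=12, slack=4)
Line 2: ['from', 'an', 'how', 'end'] (min_width=15, slack=1)
Line 3: ['dolphin', 'computer'] (min_width=16, slack=0)
Line 4: ['open', 'in', 'stone'] (min_width=13, slack=3)
Line 5: ['are', 'make'] (min_width=8, slack=8)
Line 6: ['lightbulb'] (min_width=9, slack=7)
Line 7: ['program', 'guitar'] (min_width=14, slack=2)
Line 8: ['high', 'house', 'voice'] (min_width=16, slack=0)
Line 9: ['a', 'book', 'play'] (min_width=11, slack=5)
Line 10: ['train'] (min_width=5, slack=11)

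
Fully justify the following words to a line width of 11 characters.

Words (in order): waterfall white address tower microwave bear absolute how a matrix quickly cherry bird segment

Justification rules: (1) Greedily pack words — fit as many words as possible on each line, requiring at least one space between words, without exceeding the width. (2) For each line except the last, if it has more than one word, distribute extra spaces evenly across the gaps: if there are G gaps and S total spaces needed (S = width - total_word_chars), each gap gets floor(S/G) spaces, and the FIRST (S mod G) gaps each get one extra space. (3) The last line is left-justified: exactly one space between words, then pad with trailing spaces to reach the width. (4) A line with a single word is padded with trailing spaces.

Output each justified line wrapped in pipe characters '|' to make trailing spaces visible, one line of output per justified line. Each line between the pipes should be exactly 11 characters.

Line 1: ['waterfall'] (min_width=9, slack=2)
Line 2: ['white'] (min_width=5, slack=6)
Line 3: ['address'] (min_width=7, slack=4)
Line 4: ['tower'] (min_width=5, slack=6)
Line 5: ['microwave'] (min_width=9, slack=2)
Line 6: ['bear'] (min_width=4, slack=7)
Line 7: ['absolute'] (min_width=8, slack=3)
Line 8: ['how', 'a'] (min_width=5, slack=6)
Line 9: ['matrix'] (min_width=6, slack=5)
Line 10: ['quickly'] (min_width=7, slack=4)
Line 11: ['cherry', 'bird'] (min_width=11, slack=0)
Line 12: ['segment'] (min_width=7, slack=4)

Answer: |waterfall  |
|white      |
|address    |
|tower      |
|microwave  |
|bear       |
|absolute   |
|how       a|
|matrix     |
|quickly    |
|cherry bird|
|segment    |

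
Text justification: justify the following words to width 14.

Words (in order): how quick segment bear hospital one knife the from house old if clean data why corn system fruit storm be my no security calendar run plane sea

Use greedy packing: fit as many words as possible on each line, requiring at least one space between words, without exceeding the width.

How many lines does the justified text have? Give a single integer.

Answer: 11

Derivation:
Line 1: ['how', 'quick'] (min_width=9, slack=5)
Line 2: ['segment', 'bear'] (min_width=12, slack=2)
Line 3: ['hospital', 'one'] (min_width=12, slack=2)
Line 4: ['knife', 'the', 'from'] (min_width=14, slack=0)
Line 5: ['house', 'old', 'if'] (min_width=12, slack=2)
Line 6: ['clean', 'data', 'why'] (min_width=14, slack=0)
Line 7: ['corn', 'system'] (min_width=11, slack=3)
Line 8: ['fruit', 'storm', 'be'] (min_width=14, slack=0)
Line 9: ['my', 'no', 'security'] (min_width=14, slack=0)
Line 10: ['calendar', 'run'] (min_width=12, slack=2)
Line 11: ['plane', 'sea'] (min_width=9, slack=5)
Total lines: 11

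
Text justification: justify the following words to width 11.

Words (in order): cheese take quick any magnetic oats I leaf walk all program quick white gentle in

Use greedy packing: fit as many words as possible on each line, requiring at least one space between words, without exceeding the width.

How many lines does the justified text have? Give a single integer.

Answer: 8

Derivation:
Line 1: ['cheese', 'take'] (min_width=11, slack=0)
Line 2: ['quick', 'any'] (min_width=9, slack=2)
Line 3: ['magnetic'] (min_width=8, slack=3)
Line 4: ['oats', 'I', 'leaf'] (min_width=11, slack=0)
Line 5: ['walk', 'all'] (min_width=8, slack=3)
Line 6: ['program'] (min_width=7, slack=4)
Line 7: ['quick', 'white'] (min_width=11, slack=0)
Line 8: ['gentle', 'in'] (min_width=9, slack=2)
Total lines: 8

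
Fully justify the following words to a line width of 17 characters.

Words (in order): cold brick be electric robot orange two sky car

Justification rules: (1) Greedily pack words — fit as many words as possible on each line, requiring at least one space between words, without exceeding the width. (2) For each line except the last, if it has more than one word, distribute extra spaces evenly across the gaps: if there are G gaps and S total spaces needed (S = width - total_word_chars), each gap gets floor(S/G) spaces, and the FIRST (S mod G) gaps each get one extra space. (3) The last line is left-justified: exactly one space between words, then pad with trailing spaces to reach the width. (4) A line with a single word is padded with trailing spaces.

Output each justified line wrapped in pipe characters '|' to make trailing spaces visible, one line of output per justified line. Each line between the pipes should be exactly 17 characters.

Line 1: ['cold', 'brick', 'be'] (min_width=13, slack=4)
Line 2: ['electric', 'robot'] (min_width=14, slack=3)
Line 3: ['orange', 'two', 'sky'] (min_width=14, slack=3)
Line 4: ['car'] (min_width=3, slack=14)

Answer: |cold   brick   be|
|electric    robot|
|orange   two  sky|
|car              |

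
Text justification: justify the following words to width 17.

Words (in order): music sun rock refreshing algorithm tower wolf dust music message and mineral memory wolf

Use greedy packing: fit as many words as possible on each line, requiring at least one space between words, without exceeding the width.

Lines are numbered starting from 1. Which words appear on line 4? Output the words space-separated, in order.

Line 1: ['music', 'sun', 'rock'] (min_width=14, slack=3)
Line 2: ['refreshing'] (min_width=10, slack=7)
Line 3: ['algorithm', 'tower'] (min_width=15, slack=2)
Line 4: ['wolf', 'dust', 'music'] (min_width=15, slack=2)
Line 5: ['message', 'and'] (min_width=11, slack=6)
Line 6: ['mineral', 'memory'] (min_width=14, slack=3)
Line 7: ['wolf'] (min_width=4, slack=13)

Answer: wolf dust music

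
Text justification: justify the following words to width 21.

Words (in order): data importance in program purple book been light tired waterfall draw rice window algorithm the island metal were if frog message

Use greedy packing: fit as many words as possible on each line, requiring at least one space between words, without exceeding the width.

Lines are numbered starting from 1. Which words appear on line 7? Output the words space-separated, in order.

Answer: frog message

Derivation:
Line 1: ['data', 'importance', 'in'] (min_width=18, slack=3)
Line 2: ['program', 'purple', 'book'] (min_width=19, slack=2)
Line 3: ['been', 'light', 'tired'] (min_width=16, slack=5)
Line 4: ['waterfall', 'draw', 'rice'] (min_width=19, slack=2)
Line 5: ['window', 'algorithm', 'the'] (min_width=20, slack=1)
Line 6: ['island', 'metal', 'were', 'if'] (min_width=20, slack=1)
Line 7: ['frog', 'message'] (min_width=12, slack=9)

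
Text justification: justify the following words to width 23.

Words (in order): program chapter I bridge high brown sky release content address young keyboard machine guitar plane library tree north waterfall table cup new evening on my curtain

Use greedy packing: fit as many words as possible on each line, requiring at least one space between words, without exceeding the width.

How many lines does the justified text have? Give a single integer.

Answer: 8

Derivation:
Line 1: ['program', 'chapter', 'I'] (min_width=17, slack=6)
Line 2: ['bridge', 'high', 'brown', 'sky'] (min_width=21, slack=2)
Line 3: ['release', 'content', 'address'] (min_width=23, slack=0)
Line 4: ['young', 'keyboard', 'machine'] (min_width=22, slack=1)
Line 5: ['guitar', 'plane', 'library'] (min_width=20, slack=3)
Line 6: ['tree', 'north', 'waterfall'] (min_width=20, slack=3)
Line 7: ['table', 'cup', 'new', 'evening'] (min_width=21, slack=2)
Line 8: ['on', 'my', 'curtain'] (min_width=13, slack=10)
Total lines: 8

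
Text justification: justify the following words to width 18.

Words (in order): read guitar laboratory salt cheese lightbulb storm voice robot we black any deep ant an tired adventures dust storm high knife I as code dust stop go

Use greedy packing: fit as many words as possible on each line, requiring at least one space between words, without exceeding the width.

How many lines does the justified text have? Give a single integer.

Answer: 10

Derivation:
Line 1: ['read', 'guitar'] (min_width=11, slack=7)
Line 2: ['laboratory', 'salt'] (min_width=15, slack=3)
Line 3: ['cheese', 'lightbulb'] (min_width=16, slack=2)
Line 4: ['storm', 'voice', 'robot'] (min_width=17, slack=1)
Line 5: ['we', 'black', 'any', 'deep'] (min_width=17, slack=1)
Line 6: ['ant', 'an', 'tired'] (min_width=12, slack=6)
Line 7: ['adventures', 'dust'] (min_width=15, slack=3)
Line 8: ['storm', 'high', 'knife', 'I'] (min_width=18, slack=0)
Line 9: ['as', 'code', 'dust', 'stop'] (min_width=17, slack=1)
Line 10: ['go'] (min_width=2, slack=16)
Total lines: 10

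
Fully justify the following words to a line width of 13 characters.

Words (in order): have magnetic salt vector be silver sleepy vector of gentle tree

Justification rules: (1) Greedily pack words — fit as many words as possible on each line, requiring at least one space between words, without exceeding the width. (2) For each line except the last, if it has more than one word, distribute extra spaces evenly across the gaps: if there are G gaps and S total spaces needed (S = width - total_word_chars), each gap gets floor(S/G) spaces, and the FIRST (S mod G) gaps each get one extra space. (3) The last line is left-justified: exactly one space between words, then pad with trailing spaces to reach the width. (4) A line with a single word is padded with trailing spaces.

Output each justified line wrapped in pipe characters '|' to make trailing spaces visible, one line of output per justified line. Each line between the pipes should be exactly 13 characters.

Line 1: ['have', 'magnetic'] (min_width=13, slack=0)
Line 2: ['salt', 'vector'] (min_width=11, slack=2)
Line 3: ['be', 'silver'] (min_width=9, slack=4)
Line 4: ['sleepy', 'vector'] (min_width=13, slack=0)
Line 5: ['of', 'gentle'] (min_width=9, slack=4)
Line 6: ['tree'] (min_width=4, slack=9)

Answer: |have magnetic|
|salt   vector|
|be     silver|
|sleepy vector|
|of     gentle|
|tree         |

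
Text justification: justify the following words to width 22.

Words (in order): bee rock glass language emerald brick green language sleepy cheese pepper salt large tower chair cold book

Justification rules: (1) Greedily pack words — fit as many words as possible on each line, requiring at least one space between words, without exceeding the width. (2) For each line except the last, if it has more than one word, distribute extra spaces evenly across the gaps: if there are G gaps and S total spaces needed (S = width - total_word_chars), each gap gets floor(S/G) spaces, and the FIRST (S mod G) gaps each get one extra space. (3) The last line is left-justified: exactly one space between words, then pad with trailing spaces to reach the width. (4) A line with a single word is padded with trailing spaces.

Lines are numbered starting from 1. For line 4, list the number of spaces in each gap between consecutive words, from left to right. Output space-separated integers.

Line 1: ['bee', 'rock', 'glass'] (min_width=14, slack=8)
Line 2: ['language', 'emerald', 'brick'] (min_width=22, slack=0)
Line 3: ['green', 'language', 'sleepy'] (min_width=21, slack=1)
Line 4: ['cheese', 'pepper', 'salt'] (min_width=18, slack=4)
Line 5: ['large', 'tower', 'chair', 'cold'] (min_width=22, slack=0)
Line 6: ['book'] (min_width=4, slack=18)

Answer: 3 3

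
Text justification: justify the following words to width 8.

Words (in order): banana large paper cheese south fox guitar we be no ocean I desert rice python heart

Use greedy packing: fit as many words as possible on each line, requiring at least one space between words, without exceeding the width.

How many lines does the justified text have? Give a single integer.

Line 1: ['banana'] (min_width=6, slack=2)
Line 2: ['large'] (min_width=5, slack=3)
Line 3: ['paper'] (min_width=5, slack=3)
Line 4: ['cheese'] (min_width=6, slack=2)
Line 5: ['south'] (min_width=5, slack=3)
Line 6: ['fox'] (min_width=3, slack=5)
Line 7: ['guitar'] (min_width=6, slack=2)
Line 8: ['we', 'be', 'no'] (min_width=8, slack=0)
Line 9: ['ocean', 'I'] (min_width=7, slack=1)
Line 10: ['desert'] (min_width=6, slack=2)
Line 11: ['rice'] (min_width=4, slack=4)
Line 12: ['python'] (min_width=6, slack=2)
Line 13: ['heart'] (min_width=5, slack=3)
Total lines: 13

Answer: 13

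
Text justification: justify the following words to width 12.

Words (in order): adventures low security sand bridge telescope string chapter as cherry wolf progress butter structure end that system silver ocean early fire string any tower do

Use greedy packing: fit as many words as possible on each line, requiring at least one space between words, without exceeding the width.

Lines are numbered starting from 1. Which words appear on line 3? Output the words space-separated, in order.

Answer: sand bridge

Derivation:
Line 1: ['adventures'] (min_width=10, slack=2)
Line 2: ['low', 'security'] (min_width=12, slack=0)
Line 3: ['sand', 'bridge'] (min_width=11, slack=1)
Line 4: ['telescope'] (min_width=9, slack=3)
Line 5: ['string'] (min_width=6, slack=6)
Line 6: ['chapter', 'as'] (min_width=10, slack=2)
Line 7: ['cherry', 'wolf'] (min_width=11, slack=1)
Line 8: ['progress'] (min_width=8, slack=4)
Line 9: ['butter'] (min_width=6, slack=6)
Line 10: ['structure'] (min_width=9, slack=3)
Line 11: ['end', 'that'] (min_width=8, slack=4)
Line 12: ['system'] (min_width=6, slack=6)
Line 13: ['silver', 'ocean'] (min_width=12, slack=0)
Line 14: ['early', 'fire'] (min_width=10, slack=2)
Line 15: ['string', 'any'] (min_width=10, slack=2)
Line 16: ['tower', 'do'] (min_width=8, slack=4)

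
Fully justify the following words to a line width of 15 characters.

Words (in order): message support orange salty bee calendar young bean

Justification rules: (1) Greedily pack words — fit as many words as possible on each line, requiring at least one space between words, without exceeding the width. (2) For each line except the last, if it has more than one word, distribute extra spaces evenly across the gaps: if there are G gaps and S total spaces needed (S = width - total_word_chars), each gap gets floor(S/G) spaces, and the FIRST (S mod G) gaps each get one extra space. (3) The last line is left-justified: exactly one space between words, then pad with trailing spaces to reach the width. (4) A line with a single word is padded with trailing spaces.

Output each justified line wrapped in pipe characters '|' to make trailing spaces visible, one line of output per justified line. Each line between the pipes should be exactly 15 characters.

Answer: |message support|
|orange    salty|
|bee    calendar|
|young bean     |

Derivation:
Line 1: ['message', 'support'] (min_width=15, slack=0)
Line 2: ['orange', 'salty'] (min_width=12, slack=3)
Line 3: ['bee', 'calendar'] (min_width=12, slack=3)
Line 4: ['young', 'bean'] (min_width=10, slack=5)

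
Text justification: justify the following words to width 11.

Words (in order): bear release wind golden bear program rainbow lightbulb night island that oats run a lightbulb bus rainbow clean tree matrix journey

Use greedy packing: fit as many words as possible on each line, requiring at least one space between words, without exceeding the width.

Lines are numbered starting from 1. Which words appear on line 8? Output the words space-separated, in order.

Answer: night

Derivation:
Line 1: ['bear'] (min_width=4, slack=7)
Line 2: ['release'] (min_width=7, slack=4)
Line 3: ['wind', 'golden'] (min_width=11, slack=0)
Line 4: ['bear'] (min_width=4, slack=7)
Line 5: ['program'] (min_width=7, slack=4)
Line 6: ['rainbow'] (min_width=7, slack=4)
Line 7: ['lightbulb'] (min_width=9, slack=2)
Line 8: ['night'] (min_width=5, slack=6)
Line 9: ['island', 'that'] (min_width=11, slack=0)
Line 10: ['oats', 'run', 'a'] (min_width=10, slack=1)
Line 11: ['lightbulb'] (min_width=9, slack=2)
Line 12: ['bus', 'rainbow'] (min_width=11, slack=0)
Line 13: ['clean', 'tree'] (min_width=10, slack=1)
Line 14: ['matrix'] (min_width=6, slack=5)
Line 15: ['journey'] (min_width=7, slack=4)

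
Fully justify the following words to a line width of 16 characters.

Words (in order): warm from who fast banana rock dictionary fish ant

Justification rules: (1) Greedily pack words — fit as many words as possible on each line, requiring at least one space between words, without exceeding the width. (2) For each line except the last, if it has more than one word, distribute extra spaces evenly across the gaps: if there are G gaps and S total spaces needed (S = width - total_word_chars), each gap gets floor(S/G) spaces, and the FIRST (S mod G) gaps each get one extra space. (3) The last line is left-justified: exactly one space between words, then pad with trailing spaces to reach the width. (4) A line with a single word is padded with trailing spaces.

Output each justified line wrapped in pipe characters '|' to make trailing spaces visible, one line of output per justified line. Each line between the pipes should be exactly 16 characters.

Answer: |warm   from  who|
|fast banana rock|
|dictionary  fish|
|ant             |

Derivation:
Line 1: ['warm', 'from', 'who'] (min_width=13, slack=3)
Line 2: ['fast', 'banana', 'rock'] (min_width=16, slack=0)
Line 3: ['dictionary', 'fish'] (min_width=15, slack=1)
Line 4: ['ant'] (min_width=3, slack=13)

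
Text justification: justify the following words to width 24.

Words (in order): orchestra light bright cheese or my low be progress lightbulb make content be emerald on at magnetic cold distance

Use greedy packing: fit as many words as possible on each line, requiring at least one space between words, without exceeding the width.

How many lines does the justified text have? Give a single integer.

Answer: 5

Derivation:
Line 1: ['orchestra', 'light', 'bright'] (min_width=22, slack=2)
Line 2: ['cheese', 'or', 'my', 'low', 'be'] (min_width=19, slack=5)
Line 3: ['progress', 'lightbulb', 'make'] (min_width=23, slack=1)
Line 4: ['content', 'be', 'emerald', 'on', 'at'] (min_width=24, slack=0)
Line 5: ['magnetic', 'cold', 'distance'] (min_width=22, slack=2)
Total lines: 5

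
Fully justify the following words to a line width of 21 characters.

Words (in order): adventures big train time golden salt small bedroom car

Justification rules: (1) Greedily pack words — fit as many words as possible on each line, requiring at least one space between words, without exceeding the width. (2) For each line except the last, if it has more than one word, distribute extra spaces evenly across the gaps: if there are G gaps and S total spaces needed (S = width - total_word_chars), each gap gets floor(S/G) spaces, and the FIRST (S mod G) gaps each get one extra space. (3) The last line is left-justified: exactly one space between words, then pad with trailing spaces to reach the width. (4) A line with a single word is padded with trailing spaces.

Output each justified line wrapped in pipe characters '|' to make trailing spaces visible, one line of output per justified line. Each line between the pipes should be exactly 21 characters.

Line 1: ['adventures', 'big', 'train'] (min_width=20, slack=1)
Line 2: ['time', 'golden', 'salt'] (min_width=16, slack=5)
Line 3: ['small', 'bedroom', 'car'] (min_width=17, slack=4)

Answer: |adventures  big train|
|time    golden   salt|
|small bedroom car    |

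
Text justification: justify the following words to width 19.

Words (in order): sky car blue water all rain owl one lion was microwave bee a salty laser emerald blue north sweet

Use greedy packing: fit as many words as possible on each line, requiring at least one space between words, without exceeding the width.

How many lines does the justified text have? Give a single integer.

Line 1: ['sky', 'car', 'blue', 'water'] (min_width=18, slack=1)
Line 2: ['all', 'rain', 'owl', 'one'] (min_width=16, slack=3)
Line 3: ['lion', 'was', 'microwave'] (min_width=18, slack=1)
Line 4: ['bee', 'a', 'salty', 'laser'] (min_width=17, slack=2)
Line 5: ['emerald', 'blue', 'north'] (min_width=18, slack=1)
Line 6: ['sweet'] (min_width=5, slack=14)
Total lines: 6

Answer: 6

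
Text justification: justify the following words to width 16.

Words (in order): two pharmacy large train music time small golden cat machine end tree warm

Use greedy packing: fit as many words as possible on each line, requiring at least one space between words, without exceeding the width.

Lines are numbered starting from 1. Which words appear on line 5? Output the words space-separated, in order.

Answer: machine end tree

Derivation:
Line 1: ['two', 'pharmacy'] (min_width=12, slack=4)
Line 2: ['large', 'train'] (min_width=11, slack=5)
Line 3: ['music', 'time', 'small'] (min_width=16, slack=0)
Line 4: ['golden', 'cat'] (min_width=10, slack=6)
Line 5: ['machine', 'end', 'tree'] (min_width=16, slack=0)
Line 6: ['warm'] (min_width=4, slack=12)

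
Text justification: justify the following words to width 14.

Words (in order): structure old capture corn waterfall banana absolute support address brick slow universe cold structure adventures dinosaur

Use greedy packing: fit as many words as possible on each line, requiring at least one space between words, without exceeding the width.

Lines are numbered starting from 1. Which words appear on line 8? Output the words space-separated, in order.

Answer: slow universe

Derivation:
Line 1: ['structure', 'old'] (min_width=13, slack=1)
Line 2: ['capture', 'corn'] (min_width=12, slack=2)
Line 3: ['waterfall'] (min_width=9, slack=5)
Line 4: ['banana'] (min_width=6, slack=8)
Line 5: ['absolute'] (min_width=8, slack=6)
Line 6: ['support'] (min_width=7, slack=7)
Line 7: ['address', 'brick'] (min_width=13, slack=1)
Line 8: ['slow', 'universe'] (min_width=13, slack=1)
Line 9: ['cold', 'structure'] (min_width=14, slack=0)
Line 10: ['adventures'] (min_width=10, slack=4)
Line 11: ['dinosaur'] (min_width=8, slack=6)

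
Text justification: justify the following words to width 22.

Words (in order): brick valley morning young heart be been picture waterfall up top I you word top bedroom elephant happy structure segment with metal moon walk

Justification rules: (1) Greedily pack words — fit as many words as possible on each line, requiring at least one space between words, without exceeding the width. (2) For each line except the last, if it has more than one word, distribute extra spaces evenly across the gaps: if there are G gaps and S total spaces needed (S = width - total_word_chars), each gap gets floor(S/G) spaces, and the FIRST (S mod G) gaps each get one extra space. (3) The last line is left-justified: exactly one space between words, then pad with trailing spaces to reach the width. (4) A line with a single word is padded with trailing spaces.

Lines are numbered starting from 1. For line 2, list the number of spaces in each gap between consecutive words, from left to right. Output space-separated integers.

Line 1: ['brick', 'valley', 'morning'] (min_width=20, slack=2)
Line 2: ['young', 'heart', 'be', 'been'] (min_width=19, slack=3)
Line 3: ['picture', 'waterfall', 'up'] (min_width=20, slack=2)
Line 4: ['top', 'I', 'you', 'word', 'top'] (min_width=18, slack=4)
Line 5: ['bedroom', 'elephant', 'happy'] (min_width=22, slack=0)
Line 6: ['structure', 'segment', 'with'] (min_width=22, slack=0)
Line 7: ['metal', 'moon', 'walk'] (min_width=15, slack=7)

Answer: 2 2 2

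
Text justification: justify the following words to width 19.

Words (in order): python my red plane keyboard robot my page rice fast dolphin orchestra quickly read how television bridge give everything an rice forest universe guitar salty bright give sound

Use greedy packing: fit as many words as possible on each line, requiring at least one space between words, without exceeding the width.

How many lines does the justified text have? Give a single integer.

Line 1: ['python', 'my', 'red', 'plane'] (min_width=19, slack=0)
Line 2: ['keyboard', 'robot', 'my'] (min_width=17, slack=2)
Line 3: ['page', 'rice', 'fast'] (min_width=14, slack=5)
Line 4: ['dolphin', 'orchestra'] (min_width=17, slack=2)
Line 5: ['quickly', 'read', 'how'] (min_width=16, slack=3)
Line 6: ['television', 'bridge'] (min_width=17, slack=2)
Line 7: ['give', 'everything', 'an'] (min_width=18, slack=1)
Line 8: ['rice', 'forest'] (min_width=11, slack=8)
Line 9: ['universe', 'guitar'] (min_width=15, slack=4)
Line 10: ['salty', 'bright', 'give'] (min_width=17, slack=2)
Line 11: ['sound'] (min_width=5, slack=14)
Total lines: 11

Answer: 11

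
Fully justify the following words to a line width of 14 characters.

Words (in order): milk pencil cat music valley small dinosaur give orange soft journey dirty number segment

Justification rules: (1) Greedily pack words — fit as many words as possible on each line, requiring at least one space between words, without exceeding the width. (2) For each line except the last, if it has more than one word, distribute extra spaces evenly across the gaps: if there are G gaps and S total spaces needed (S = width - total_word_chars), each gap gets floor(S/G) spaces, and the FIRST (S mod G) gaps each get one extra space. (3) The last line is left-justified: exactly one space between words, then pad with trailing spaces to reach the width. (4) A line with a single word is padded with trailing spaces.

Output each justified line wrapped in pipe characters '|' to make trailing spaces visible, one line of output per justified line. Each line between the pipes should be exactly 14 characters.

Answer: |milk    pencil|
|cat      music|
|valley   small|
|dinosaur  give|
|orange    soft|
|journey  dirty|
|number segment|

Derivation:
Line 1: ['milk', 'pencil'] (min_width=11, slack=3)
Line 2: ['cat', 'music'] (min_width=9, slack=5)
Line 3: ['valley', 'small'] (min_width=12, slack=2)
Line 4: ['dinosaur', 'give'] (min_width=13, slack=1)
Line 5: ['orange', 'soft'] (min_width=11, slack=3)
Line 6: ['journey', 'dirty'] (min_width=13, slack=1)
Line 7: ['number', 'segment'] (min_width=14, slack=0)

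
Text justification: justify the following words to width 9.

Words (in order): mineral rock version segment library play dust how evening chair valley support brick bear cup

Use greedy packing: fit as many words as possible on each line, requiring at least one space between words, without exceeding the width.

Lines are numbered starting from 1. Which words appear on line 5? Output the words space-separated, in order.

Line 1: ['mineral'] (min_width=7, slack=2)
Line 2: ['rock'] (min_width=4, slack=5)
Line 3: ['version'] (min_width=7, slack=2)
Line 4: ['segment'] (min_width=7, slack=2)
Line 5: ['library'] (min_width=7, slack=2)
Line 6: ['play', 'dust'] (min_width=9, slack=0)
Line 7: ['how'] (min_width=3, slack=6)
Line 8: ['evening'] (min_width=7, slack=2)
Line 9: ['chair'] (min_width=5, slack=4)
Line 10: ['valley'] (min_width=6, slack=3)
Line 11: ['support'] (min_width=7, slack=2)
Line 12: ['brick'] (min_width=5, slack=4)
Line 13: ['bear', 'cup'] (min_width=8, slack=1)

Answer: library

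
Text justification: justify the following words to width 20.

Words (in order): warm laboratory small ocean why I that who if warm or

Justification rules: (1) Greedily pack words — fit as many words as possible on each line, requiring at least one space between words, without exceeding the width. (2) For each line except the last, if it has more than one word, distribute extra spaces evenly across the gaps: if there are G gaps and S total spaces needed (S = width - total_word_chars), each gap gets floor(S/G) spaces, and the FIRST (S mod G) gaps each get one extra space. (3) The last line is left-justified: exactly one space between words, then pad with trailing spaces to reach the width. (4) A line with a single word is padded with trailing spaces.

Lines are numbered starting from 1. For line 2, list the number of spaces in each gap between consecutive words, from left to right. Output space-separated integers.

Answer: 2 2 2

Derivation:
Line 1: ['warm', 'laboratory'] (min_width=15, slack=5)
Line 2: ['small', 'ocean', 'why', 'I'] (min_width=17, slack=3)
Line 3: ['that', 'who', 'if', 'warm', 'or'] (min_width=19, slack=1)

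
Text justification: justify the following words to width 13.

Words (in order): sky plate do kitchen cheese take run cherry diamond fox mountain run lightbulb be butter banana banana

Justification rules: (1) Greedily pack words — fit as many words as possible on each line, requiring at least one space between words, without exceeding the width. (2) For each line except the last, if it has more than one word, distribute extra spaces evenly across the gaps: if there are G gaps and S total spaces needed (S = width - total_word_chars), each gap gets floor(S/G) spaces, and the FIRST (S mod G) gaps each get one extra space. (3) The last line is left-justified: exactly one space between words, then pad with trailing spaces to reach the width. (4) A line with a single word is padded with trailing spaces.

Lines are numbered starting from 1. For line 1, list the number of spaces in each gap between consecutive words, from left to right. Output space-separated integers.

Line 1: ['sky', 'plate', 'do'] (min_width=12, slack=1)
Line 2: ['kitchen'] (min_width=7, slack=6)
Line 3: ['cheese', 'take'] (min_width=11, slack=2)
Line 4: ['run', 'cherry'] (min_width=10, slack=3)
Line 5: ['diamond', 'fox'] (min_width=11, slack=2)
Line 6: ['mountain', 'run'] (min_width=12, slack=1)
Line 7: ['lightbulb', 'be'] (min_width=12, slack=1)
Line 8: ['butter', 'banana'] (min_width=13, slack=0)
Line 9: ['banana'] (min_width=6, slack=7)

Answer: 2 1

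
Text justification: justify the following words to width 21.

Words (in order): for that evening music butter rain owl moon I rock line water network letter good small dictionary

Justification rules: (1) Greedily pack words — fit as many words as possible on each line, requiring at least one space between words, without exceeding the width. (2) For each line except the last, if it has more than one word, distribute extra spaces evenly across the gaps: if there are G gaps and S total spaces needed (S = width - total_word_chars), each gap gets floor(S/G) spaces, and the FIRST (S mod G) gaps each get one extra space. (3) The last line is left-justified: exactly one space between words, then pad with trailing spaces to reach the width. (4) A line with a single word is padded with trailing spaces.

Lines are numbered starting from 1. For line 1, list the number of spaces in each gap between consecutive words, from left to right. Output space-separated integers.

Line 1: ['for', 'that', 'evening'] (min_width=16, slack=5)
Line 2: ['music', 'butter', 'rain', 'owl'] (min_width=21, slack=0)
Line 3: ['moon', 'I', 'rock', 'line'] (min_width=16, slack=5)
Line 4: ['water', 'network', 'letter'] (min_width=20, slack=1)
Line 5: ['good', 'small', 'dictionary'] (min_width=21, slack=0)

Answer: 4 3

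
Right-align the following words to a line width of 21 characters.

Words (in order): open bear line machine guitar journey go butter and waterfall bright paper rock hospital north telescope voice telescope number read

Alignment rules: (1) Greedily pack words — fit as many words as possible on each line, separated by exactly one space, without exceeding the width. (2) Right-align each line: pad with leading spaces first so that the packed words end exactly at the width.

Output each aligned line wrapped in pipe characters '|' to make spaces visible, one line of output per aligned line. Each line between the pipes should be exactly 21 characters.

Line 1: ['open', 'bear', 'line'] (min_width=14, slack=7)
Line 2: ['machine', 'guitar'] (min_width=14, slack=7)
Line 3: ['journey', 'go', 'butter', 'and'] (min_width=21, slack=0)
Line 4: ['waterfall', 'bright'] (min_width=16, slack=5)
Line 5: ['paper', 'rock', 'hospital'] (min_width=19, slack=2)
Line 6: ['north', 'telescope', 'voice'] (min_width=21, slack=0)
Line 7: ['telescope', 'number', 'read'] (min_width=21, slack=0)

Answer: |       open bear line|
|       machine guitar|
|journey go butter and|
|     waterfall bright|
|  paper rock hospital|
|north telescope voice|
|telescope number read|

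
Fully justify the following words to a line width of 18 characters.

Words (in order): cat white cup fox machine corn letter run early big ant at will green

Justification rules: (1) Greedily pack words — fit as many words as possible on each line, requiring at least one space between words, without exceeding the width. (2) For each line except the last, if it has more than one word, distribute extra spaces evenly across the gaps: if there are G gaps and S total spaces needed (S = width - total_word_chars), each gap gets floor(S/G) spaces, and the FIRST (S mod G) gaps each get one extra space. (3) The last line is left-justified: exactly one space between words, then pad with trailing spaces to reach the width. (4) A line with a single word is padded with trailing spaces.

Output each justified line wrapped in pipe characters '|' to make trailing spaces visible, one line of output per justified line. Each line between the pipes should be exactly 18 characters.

Line 1: ['cat', 'white', 'cup', 'fox'] (min_width=17, slack=1)
Line 2: ['machine', 'corn'] (min_width=12, slack=6)
Line 3: ['letter', 'run', 'early'] (min_width=16, slack=2)
Line 4: ['big', 'ant', 'at', 'will'] (min_width=15, slack=3)
Line 5: ['green'] (min_width=5, slack=13)

Answer: |cat  white cup fox|
|machine       corn|
|letter  run  early|
|big  ant  at  will|
|green             |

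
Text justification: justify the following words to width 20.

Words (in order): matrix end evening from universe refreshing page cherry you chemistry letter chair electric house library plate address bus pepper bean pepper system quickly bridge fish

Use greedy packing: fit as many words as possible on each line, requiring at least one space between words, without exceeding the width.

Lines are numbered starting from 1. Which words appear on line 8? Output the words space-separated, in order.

Line 1: ['matrix', 'end', 'evening'] (min_width=18, slack=2)
Line 2: ['from', 'universe'] (min_width=13, slack=7)
Line 3: ['refreshing', 'page'] (min_width=15, slack=5)
Line 4: ['cherry', 'you', 'chemistry'] (min_width=20, slack=0)
Line 5: ['letter', 'chair'] (min_width=12, slack=8)
Line 6: ['electric', 'house'] (min_width=14, slack=6)
Line 7: ['library', 'plate'] (min_width=13, slack=7)
Line 8: ['address', 'bus', 'pepper'] (min_width=18, slack=2)
Line 9: ['bean', 'pepper', 'system'] (min_width=18, slack=2)
Line 10: ['quickly', 'bridge', 'fish'] (min_width=19, slack=1)

Answer: address bus pepper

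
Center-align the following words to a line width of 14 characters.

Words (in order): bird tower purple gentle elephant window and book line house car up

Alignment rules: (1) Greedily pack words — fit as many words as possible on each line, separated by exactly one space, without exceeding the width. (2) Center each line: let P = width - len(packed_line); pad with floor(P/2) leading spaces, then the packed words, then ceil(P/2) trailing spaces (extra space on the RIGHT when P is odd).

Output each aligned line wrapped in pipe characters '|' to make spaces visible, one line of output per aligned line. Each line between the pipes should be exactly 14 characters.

Answer: |  bird tower  |
|purple gentle |
|   elephant   |
|  window and  |
|  book line   |
| house car up |

Derivation:
Line 1: ['bird', 'tower'] (min_width=10, slack=4)
Line 2: ['purple', 'gentle'] (min_width=13, slack=1)
Line 3: ['elephant'] (min_width=8, slack=6)
Line 4: ['window', 'and'] (min_width=10, slack=4)
Line 5: ['book', 'line'] (min_width=9, slack=5)
Line 6: ['house', 'car', 'up'] (min_width=12, slack=2)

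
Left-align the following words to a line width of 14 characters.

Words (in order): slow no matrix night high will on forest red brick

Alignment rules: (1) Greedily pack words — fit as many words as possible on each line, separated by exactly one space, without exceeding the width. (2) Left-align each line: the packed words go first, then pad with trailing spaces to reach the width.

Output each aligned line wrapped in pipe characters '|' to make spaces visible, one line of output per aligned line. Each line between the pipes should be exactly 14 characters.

Answer: |slow no matrix|
|night high    |
|will on forest|
|red brick     |

Derivation:
Line 1: ['slow', 'no', 'matrix'] (min_width=14, slack=0)
Line 2: ['night', 'high'] (min_width=10, slack=4)
Line 3: ['will', 'on', 'forest'] (min_width=14, slack=0)
Line 4: ['red', 'brick'] (min_width=9, slack=5)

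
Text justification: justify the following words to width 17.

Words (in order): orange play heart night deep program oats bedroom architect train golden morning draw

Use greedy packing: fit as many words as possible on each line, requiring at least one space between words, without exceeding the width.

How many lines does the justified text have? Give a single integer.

Answer: 6

Derivation:
Line 1: ['orange', 'play', 'heart'] (min_width=17, slack=0)
Line 2: ['night', 'deep'] (min_width=10, slack=7)
Line 3: ['program', 'oats'] (min_width=12, slack=5)
Line 4: ['bedroom', 'architect'] (min_width=17, slack=0)
Line 5: ['train', 'golden'] (min_width=12, slack=5)
Line 6: ['morning', 'draw'] (min_width=12, slack=5)
Total lines: 6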